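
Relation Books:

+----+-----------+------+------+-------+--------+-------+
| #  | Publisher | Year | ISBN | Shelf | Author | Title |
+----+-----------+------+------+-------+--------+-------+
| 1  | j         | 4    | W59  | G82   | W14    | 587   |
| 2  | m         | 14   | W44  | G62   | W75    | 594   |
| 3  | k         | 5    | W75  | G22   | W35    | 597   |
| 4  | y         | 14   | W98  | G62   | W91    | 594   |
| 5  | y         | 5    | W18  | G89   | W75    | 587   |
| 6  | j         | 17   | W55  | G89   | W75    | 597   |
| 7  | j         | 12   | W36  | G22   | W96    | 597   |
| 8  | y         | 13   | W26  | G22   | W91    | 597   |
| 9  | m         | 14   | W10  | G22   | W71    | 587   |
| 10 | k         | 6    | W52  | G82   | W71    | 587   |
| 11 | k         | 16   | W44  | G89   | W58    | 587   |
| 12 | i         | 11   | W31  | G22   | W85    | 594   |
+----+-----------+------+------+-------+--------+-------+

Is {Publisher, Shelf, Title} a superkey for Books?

All 12 rows have distinct {Publisher, Shelf, Title} values, so {Publisher, Shelf, Title} → (all attributes) holds and {Publisher, Shelf, Title} is a superkey.

Yes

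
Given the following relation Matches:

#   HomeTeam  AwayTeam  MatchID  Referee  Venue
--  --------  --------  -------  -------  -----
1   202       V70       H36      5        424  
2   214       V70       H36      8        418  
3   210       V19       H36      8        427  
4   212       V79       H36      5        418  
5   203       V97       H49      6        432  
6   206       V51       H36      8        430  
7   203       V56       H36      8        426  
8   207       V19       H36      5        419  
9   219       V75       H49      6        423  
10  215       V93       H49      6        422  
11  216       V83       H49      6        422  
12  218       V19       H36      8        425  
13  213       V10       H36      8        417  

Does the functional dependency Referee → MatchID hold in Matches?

Referee=5: rows 1, 4, 8 → MatchID = H36, H36, H36 ✓
Referee=8: rows 2, 3, 6, 7, 12, 13 → MatchID = H36, H36, H36, H36, H36, H36 ✓
Referee=6: rows 5, 9, 10, 11 → MatchID = H49, H49, H49, H49 ✓
Every Referee value is associated with a single MatchID value, so Referee → MatchID holds.

Yes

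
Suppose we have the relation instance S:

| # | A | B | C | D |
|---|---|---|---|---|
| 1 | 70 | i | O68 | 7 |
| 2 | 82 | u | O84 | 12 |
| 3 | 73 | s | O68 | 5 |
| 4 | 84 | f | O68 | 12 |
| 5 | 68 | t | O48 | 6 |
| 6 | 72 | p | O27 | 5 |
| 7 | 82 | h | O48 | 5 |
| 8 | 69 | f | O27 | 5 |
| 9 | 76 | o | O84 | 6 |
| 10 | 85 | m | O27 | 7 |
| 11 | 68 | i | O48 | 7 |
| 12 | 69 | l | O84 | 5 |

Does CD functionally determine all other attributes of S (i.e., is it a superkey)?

Rows 6 and 8 have the same CD value (C=O27, D=5) but are distinct tuples, so CD does not determine every attribute — not a superkey.

No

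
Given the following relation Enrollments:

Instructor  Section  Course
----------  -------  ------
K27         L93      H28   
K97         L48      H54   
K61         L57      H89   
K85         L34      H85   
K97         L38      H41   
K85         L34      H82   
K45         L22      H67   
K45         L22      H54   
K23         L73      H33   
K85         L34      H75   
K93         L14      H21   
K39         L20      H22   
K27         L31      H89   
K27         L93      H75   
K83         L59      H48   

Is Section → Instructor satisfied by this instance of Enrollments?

Yes

Section=L93: 2 rows → Instructor = K27, K27 ✓
Section=L48: 1 row → Instructor = K97 ✓
Section=L57: 1 row → Instructor = K61 ✓
Section=L34: 3 rows → Instructor = K85, K85, K85 ✓
Section=L38: 1 row → Instructor = K97 ✓
Section=L22: 2 rows → Instructor = K45, K45 ✓
Section=L73: 1 row → Instructor = K23 ✓
Section=L14: 1 row → Instructor = K93 ✓
Section=L20: 1 row → Instructor = K39 ✓
Section=L31: 1 row → Instructor = K27 ✓
Section=L59: 1 row → Instructor = K83 ✓
Every Section value is associated with a single Instructor value, so Section → Instructor holds.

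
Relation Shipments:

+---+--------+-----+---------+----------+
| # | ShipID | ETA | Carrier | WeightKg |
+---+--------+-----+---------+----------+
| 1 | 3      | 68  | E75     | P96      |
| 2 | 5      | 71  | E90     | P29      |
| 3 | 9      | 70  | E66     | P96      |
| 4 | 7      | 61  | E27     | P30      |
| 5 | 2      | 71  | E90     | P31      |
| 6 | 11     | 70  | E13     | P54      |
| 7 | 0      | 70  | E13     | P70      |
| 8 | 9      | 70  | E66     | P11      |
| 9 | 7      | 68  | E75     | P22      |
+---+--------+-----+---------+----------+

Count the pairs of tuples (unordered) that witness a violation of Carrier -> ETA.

0

Carrier=E75: all 2 rows agree on ETA — 0 pairs.
Carrier=E90: all 2 rows agree on ETA — 0 pairs.
Carrier=E66: all 2 rows agree on ETA — 0 pairs.
Carrier=E13: all 2 rows agree on ETA — 0 pairs.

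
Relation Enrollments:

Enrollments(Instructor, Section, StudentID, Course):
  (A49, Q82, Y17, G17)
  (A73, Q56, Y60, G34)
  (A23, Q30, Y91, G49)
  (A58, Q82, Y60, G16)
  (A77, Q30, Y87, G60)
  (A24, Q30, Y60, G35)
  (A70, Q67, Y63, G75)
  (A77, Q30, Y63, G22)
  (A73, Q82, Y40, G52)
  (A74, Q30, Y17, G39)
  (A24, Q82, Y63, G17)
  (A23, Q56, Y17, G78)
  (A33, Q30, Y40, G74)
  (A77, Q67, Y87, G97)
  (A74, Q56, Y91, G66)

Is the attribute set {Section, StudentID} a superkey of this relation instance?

Yes

All 15 rows have distinct {Section, StudentID} values, so {Section, StudentID} → (all attributes) holds and {Section, StudentID} is a superkey.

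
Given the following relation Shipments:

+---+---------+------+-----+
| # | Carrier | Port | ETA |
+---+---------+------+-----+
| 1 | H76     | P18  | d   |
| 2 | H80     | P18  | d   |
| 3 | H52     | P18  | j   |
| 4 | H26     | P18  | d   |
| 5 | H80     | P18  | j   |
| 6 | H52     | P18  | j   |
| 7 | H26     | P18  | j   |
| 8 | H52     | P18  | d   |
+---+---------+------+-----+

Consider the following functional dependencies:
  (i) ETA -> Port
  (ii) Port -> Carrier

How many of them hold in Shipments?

(i) ETA -> Port: every LHS value maps to a single RHS value — holds.
(ii) Port -> Carrier: Port=P18: rows 1, 2, 3, 4, 5, 6, 7, 8 → Carrier takes values {H76, H80, H52, H26} — violation — fails.
1 of the 2 dependencies holds.

1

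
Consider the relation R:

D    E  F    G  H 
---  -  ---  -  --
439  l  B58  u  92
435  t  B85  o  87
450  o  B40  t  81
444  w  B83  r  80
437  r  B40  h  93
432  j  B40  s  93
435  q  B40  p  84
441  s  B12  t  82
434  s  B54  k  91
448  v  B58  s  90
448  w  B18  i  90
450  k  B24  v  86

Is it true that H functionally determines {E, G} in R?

H=92: 1 row → {E,G} = (l, u) ✓
H=87: 1 row → {E,G} = (t, o) ✓
H=81: 1 row → {E,G} = (o, t) ✓
H=80: 1 row → {E,G} = (w, r) ✓
H=93: 2 rows → {E,G} takes values {(r, h), (j, s)} — violation
H=84: 1 row → {E,G} = (q, p) ✓
H=82: 1 row → {E,G} = (s, t) ✓
H=91: 1 row → {E,G} = (s, k) ✓
H=90: 2 rows → {E,G} takes values {(v, s), (w, i)} — violation
H=86: 1 row → {E,G} = (k, v) ✓
Two rows agree on H but differ on {E, G}, so H → {E, G} does not hold.

No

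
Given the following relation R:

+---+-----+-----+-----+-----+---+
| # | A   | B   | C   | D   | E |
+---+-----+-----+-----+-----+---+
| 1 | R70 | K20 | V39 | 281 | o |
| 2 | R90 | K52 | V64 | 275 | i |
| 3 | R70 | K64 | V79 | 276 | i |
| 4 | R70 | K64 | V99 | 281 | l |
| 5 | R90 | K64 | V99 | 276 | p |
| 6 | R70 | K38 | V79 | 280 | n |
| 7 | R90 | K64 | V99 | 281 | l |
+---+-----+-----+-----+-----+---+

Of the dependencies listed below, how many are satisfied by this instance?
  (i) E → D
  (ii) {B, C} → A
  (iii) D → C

0

(i) E → D: E=i: rows 2, 3 → D takes values {275, 276} — violation — fails.
(ii) {B, C} → A: (B=K64, C=V99): rows 4, 5, 7 → A takes values {R70, R90} — violation — fails.
(iii) D → C: D=281: rows 1, 4, 7 → C takes values {V39, V99} — violation; D=276: rows 3, 5 → C takes values {V79, V99} — violation — fails.
None of the 3 dependencies hold.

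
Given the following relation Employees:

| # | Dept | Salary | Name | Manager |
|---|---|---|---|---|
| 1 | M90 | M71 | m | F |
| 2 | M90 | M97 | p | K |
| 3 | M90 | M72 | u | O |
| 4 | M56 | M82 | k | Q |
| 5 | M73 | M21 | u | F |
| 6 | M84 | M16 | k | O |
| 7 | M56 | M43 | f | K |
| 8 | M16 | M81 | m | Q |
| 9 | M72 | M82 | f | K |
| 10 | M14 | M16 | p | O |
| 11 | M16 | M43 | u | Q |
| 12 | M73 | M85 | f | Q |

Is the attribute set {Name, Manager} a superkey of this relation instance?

Rows 7 and 9 have the same {Name, Manager} value (Name=f, Manager=K) but are distinct tuples, so {Name, Manager} does not determine every attribute — not a superkey.

No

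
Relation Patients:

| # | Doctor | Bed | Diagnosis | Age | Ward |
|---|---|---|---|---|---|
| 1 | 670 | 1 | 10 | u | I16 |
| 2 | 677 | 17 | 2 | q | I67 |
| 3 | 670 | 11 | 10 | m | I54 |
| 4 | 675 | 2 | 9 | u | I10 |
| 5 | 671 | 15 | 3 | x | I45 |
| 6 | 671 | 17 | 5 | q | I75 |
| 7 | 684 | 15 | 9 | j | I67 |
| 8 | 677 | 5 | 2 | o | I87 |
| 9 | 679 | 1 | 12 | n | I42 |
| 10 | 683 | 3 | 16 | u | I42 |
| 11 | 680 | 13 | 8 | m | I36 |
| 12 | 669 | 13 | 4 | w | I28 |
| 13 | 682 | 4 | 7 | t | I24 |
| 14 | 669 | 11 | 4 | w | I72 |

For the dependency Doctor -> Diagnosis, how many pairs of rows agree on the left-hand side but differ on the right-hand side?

Doctor=670: all 2 rows agree on Diagnosis — 0 pairs.
Doctor=677: all 2 rows agree on Diagnosis — 0 pairs.
Doctor=671: violating pairs (5,6) — 1 pair.
Doctor=669: all 2 rows agree on Diagnosis — 0 pairs.

1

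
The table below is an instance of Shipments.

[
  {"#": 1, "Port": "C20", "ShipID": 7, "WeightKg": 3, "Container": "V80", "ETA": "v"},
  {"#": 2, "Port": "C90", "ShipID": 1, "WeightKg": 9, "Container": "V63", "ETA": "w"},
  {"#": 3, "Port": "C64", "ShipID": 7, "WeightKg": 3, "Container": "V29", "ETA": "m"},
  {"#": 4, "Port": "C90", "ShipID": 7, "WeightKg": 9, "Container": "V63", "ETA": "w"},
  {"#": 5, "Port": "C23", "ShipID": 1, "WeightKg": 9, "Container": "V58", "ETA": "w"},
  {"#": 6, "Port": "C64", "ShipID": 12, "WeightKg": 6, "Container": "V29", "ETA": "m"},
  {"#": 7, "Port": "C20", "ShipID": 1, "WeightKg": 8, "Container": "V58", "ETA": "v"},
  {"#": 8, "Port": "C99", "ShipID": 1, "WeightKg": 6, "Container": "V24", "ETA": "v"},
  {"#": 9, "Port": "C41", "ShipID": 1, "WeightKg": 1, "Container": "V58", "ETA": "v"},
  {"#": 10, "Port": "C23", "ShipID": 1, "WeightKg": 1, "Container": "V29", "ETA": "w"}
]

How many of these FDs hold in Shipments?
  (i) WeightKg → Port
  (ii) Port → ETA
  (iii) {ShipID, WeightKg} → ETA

(i) WeightKg → Port: WeightKg=3: rows 1, 3 → Port takes values {C20, C64} — violation; WeightKg=9: rows 2, 4, 5 → Port takes values {C90, C23} — violation; WeightKg=6: rows 6, 8 → Port takes values {C64, C99} — violation; WeightKg=1: rows 9, 10 → Port takes values {C41, C23} — violation — fails.
(ii) Port → ETA: every LHS value maps to a single RHS value — holds.
(iii) {ShipID, WeightKg} → ETA: (ShipID=7, WeightKg=3): rows 1, 3 → ETA takes values {v, m} — violation; (ShipID=1, WeightKg=1): rows 9, 10 → ETA takes values {v, w} — violation — fails.
1 of the 3 dependencies holds.

1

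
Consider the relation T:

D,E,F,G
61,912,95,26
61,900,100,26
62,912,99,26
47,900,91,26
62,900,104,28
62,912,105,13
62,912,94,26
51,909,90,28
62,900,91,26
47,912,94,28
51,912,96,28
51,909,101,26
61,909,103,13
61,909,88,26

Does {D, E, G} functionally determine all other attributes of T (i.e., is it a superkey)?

No

Two distinct rows share (D=62, E=912, G=26), so {D, E, G} does not determine every attribute — not a superkey.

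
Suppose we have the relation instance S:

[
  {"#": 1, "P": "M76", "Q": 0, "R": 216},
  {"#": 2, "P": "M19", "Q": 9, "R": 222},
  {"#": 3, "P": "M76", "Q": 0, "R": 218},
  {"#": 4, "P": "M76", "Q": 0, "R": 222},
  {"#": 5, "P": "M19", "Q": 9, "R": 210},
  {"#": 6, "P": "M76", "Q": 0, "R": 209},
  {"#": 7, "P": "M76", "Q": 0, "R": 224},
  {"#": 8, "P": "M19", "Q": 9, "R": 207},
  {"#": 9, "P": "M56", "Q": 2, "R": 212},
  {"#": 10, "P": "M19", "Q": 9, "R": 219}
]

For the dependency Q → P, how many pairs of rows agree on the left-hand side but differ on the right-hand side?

0

Q=0: all 5 rows agree on P — 0 pairs.
Q=9: all 4 rows agree on P — 0 pairs.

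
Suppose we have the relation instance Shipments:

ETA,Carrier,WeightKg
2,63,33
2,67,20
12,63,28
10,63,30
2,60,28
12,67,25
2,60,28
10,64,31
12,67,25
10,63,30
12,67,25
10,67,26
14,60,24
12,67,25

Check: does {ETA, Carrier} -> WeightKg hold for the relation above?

(ETA=2, Carrier=63): 1 row → WeightKg = 33 ✓
(ETA=2, Carrier=67): 1 row → WeightKg = 20 ✓
(ETA=12, Carrier=63): 1 row → WeightKg = 28 ✓
(ETA=10, Carrier=63): 2 rows → WeightKg = 30, 30 ✓
(ETA=2, Carrier=60): 2 rows → WeightKg = 28, 28 ✓
(ETA=12, Carrier=67): 4 rows → WeightKg = 25, 25, 25, 25 ✓
(ETA=10, Carrier=64): 1 row → WeightKg = 31 ✓
(ETA=10, Carrier=67): 1 row → WeightKg = 26 ✓
(ETA=14, Carrier=60): 1 row → WeightKg = 24 ✓
Every {ETA, Carrier} value is associated with a single WeightKg value, so {ETA, Carrier} -> WeightKg holds.

Yes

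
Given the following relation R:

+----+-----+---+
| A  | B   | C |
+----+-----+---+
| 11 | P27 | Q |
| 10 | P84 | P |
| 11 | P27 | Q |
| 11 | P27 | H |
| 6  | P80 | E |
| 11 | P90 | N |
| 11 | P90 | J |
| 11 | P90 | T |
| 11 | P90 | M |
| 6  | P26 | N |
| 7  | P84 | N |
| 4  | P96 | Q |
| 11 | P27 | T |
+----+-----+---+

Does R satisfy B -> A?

B=P27: 4 rows → A = 11, 11, 11, 11 ✓
B=P84: 2 rows → A takes values {10, 7} — violation
B=P80: 1 row → A = 6 ✓
B=P90: 4 rows → A = 11, 11, 11, 11 ✓
B=P26: 1 row → A = 6 ✓
B=P96: 1 row → A = 4 ✓
Two rows agree on B but differ on A, so B -> A does not hold.

No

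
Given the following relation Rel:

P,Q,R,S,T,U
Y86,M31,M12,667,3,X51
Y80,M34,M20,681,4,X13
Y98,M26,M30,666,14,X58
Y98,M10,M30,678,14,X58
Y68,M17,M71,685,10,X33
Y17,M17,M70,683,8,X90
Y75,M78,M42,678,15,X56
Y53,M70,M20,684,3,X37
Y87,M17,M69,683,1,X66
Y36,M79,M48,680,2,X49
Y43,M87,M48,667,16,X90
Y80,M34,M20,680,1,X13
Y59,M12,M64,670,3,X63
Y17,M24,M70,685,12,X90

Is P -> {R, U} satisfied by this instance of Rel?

Yes

P=Y86: 1 row → {R,U} = (M12, X51) ✓
P=Y80: 2 rows → {R,U} = (M20, X13), (M20, X13) ✓
P=Y98: 2 rows → {R,U} = (M30, X58), (M30, X58) ✓
P=Y68: 1 row → {R,U} = (M71, X33) ✓
P=Y17: 2 rows → {R,U} = (M70, X90), (M70, X90) ✓
P=Y75: 1 row → {R,U} = (M42, X56) ✓
P=Y53: 1 row → {R,U} = (M20, X37) ✓
P=Y87: 1 row → {R,U} = (M69, X66) ✓
P=Y36: 1 row → {R,U} = (M48, X49) ✓
P=Y43: 1 row → {R,U} = (M48, X90) ✓
P=Y59: 1 row → {R,U} = (M64, X63) ✓
Every P value is associated with a single {R, U} value, so P -> {R, U} holds.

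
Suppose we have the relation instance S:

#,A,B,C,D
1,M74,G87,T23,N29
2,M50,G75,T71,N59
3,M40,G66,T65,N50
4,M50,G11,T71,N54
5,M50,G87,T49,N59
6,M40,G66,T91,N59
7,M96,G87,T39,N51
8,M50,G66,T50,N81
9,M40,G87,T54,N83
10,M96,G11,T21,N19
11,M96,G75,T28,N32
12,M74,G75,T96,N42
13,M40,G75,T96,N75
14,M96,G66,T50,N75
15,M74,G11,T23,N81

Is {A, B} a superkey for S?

No

Rows 3 and 6 have the same {A, B} value (A=M40, B=G66) but are distinct tuples, so {A, B} does not determine every attribute — not a superkey.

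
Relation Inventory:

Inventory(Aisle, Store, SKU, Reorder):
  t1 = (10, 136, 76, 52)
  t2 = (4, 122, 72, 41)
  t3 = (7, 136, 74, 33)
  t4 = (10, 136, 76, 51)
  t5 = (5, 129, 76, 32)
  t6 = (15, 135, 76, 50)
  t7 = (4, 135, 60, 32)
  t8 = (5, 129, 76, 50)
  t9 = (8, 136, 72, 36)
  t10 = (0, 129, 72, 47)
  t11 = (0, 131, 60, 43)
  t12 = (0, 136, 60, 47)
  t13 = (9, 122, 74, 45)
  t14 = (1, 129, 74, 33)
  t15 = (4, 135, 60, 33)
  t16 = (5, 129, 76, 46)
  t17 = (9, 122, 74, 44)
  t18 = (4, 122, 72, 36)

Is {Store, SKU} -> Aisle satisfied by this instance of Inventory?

Yes

(Store=136, SKU=76): rows 1, 4 → Aisle = 10, 10 ✓
(Store=122, SKU=72): rows 2, 18 → Aisle = 4, 4 ✓
(Store=136, SKU=74): row 3 → Aisle = 7 ✓
(Store=129, SKU=76): rows 5, 8, 16 → Aisle = 5, 5, 5 ✓
(Store=135, SKU=76): row 6 → Aisle = 15 ✓
(Store=135, SKU=60): rows 7, 15 → Aisle = 4, 4 ✓
(Store=136, SKU=72): row 9 → Aisle = 8 ✓
(Store=129, SKU=72): row 10 → Aisle = 0 ✓
(Store=131, SKU=60): row 11 → Aisle = 0 ✓
(Store=136, SKU=60): row 12 → Aisle = 0 ✓
(Store=122, SKU=74): rows 13, 17 → Aisle = 9, 9 ✓
(Store=129, SKU=74): row 14 → Aisle = 1 ✓
Every {Store, SKU} value is associated with a single Aisle value, so {Store, SKU} -> Aisle holds.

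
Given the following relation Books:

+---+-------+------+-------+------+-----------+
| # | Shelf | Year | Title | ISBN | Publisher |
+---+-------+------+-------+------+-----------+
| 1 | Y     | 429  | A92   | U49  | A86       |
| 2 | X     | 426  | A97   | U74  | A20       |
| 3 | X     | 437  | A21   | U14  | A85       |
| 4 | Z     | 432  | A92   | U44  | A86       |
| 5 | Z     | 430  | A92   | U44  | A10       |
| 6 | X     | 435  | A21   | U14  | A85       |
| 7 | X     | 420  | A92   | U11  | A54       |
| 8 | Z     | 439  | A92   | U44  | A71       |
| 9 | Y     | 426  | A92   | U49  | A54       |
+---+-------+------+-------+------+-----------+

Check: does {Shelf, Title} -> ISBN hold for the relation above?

Yes

(Shelf=Y, Title=A92): rows 1, 9 → ISBN = U49, U49 ✓
(Shelf=X, Title=A97): row 2 → ISBN = U74 ✓
(Shelf=X, Title=A21): rows 3, 6 → ISBN = U14, U14 ✓
(Shelf=Z, Title=A92): rows 4, 5, 8 → ISBN = U44, U44, U44 ✓
(Shelf=X, Title=A92): row 7 → ISBN = U11 ✓
Every {Shelf, Title} value is associated with a single ISBN value, so {Shelf, Title} -> ISBN holds.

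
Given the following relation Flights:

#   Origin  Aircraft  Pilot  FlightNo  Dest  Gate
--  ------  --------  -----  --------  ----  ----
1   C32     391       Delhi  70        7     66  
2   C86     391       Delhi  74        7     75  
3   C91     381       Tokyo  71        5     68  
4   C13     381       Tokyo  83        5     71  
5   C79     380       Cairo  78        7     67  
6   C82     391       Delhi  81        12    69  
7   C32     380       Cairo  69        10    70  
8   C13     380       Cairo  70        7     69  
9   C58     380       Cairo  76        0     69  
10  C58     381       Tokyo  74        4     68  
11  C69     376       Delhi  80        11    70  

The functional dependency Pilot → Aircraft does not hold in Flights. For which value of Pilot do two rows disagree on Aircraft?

Delhi

Pilot=Delhi: rows 1, 2, 6, 11 → Aircraft takes values {391, 376} — violation
Pilot=Tokyo: rows 3, 4, 10 → Aircraft = 381, 381, 381 ✓
Pilot=Cairo: rows 5, 7, 8, 9 → Aircraft = 380, 380, 380, 380 ✓
The only Pilot value with inconsistent Aircraft is Pilot=Delhi.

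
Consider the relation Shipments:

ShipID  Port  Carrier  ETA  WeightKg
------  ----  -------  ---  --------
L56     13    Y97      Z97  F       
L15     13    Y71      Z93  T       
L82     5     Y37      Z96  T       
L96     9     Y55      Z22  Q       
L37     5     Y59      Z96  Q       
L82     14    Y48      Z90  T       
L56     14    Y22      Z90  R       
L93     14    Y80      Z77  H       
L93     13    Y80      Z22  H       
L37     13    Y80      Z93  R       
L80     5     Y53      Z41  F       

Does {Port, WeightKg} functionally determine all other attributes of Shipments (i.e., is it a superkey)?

All 11 rows have distinct {Port, WeightKg} values, so {Port, WeightKg} → (all attributes) holds and {Port, WeightKg} is a superkey.

Yes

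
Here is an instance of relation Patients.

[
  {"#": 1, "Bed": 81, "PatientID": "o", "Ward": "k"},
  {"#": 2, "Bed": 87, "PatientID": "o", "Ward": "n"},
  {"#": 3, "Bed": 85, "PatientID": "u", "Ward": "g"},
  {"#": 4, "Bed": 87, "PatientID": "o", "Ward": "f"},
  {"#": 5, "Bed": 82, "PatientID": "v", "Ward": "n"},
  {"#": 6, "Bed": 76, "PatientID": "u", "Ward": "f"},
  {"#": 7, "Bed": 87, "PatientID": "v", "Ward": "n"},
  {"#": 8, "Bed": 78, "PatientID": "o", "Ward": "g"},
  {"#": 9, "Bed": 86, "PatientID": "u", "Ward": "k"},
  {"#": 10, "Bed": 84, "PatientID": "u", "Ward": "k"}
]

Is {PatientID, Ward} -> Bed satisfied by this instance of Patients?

(PatientID=o, Ward=k): row 1 → Bed = 81 ✓
(PatientID=o, Ward=n): row 2 → Bed = 87 ✓
(PatientID=u, Ward=g): row 3 → Bed = 85 ✓
(PatientID=o, Ward=f): row 4 → Bed = 87 ✓
(PatientID=v, Ward=n): rows 5, 7 → Bed takes values {82, 87} — violation
(PatientID=u, Ward=f): row 6 → Bed = 76 ✓
(PatientID=o, Ward=g): row 8 → Bed = 78 ✓
(PatientID=u, Ward=k): rows 9, 10 → Bed takes values {86, 84} — violation
Two rows agree on {PatientID, Ward} but differ on Bed, so {PatientID, Ward} -> Bed does not hold.

No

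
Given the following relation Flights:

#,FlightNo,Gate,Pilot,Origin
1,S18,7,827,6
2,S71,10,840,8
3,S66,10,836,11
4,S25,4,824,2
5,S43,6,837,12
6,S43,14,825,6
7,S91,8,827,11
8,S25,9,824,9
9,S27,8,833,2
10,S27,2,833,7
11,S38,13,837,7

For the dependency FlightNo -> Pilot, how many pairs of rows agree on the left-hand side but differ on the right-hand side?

1

FlightNo=S25: all 2 rows agree on Pilot — 0 pairs.
FlightNo=S43: violating pairs (5,6) — 1 pair.
FlightNo=S27: all 2 rows agree on Pilot — 0 pairs.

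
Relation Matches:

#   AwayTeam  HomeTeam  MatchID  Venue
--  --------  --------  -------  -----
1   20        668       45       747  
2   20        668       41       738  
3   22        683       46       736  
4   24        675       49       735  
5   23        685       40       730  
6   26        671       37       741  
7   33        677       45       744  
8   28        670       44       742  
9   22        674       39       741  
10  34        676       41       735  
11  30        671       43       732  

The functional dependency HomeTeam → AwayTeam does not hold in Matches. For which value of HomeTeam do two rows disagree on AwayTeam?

HomeTeam=668: rows 1, 2 → AwayTeam = 20, 20 ✓
HomeTeam=683: row 3 → AwayTeam = 22 ✓
HomeTeam=675: row 4 → AwayTeam = 24 ✓
HomeTeam=685: row 5 → AwayTeam = 23 ✓
HomeTeam=671: rows 6, 11 → AwayTeam takes values {26, 30} — violation
HomeTeam=677: row 7 → AwayTeam = 33 ✓
HomeTeam=670: row 8 → AwayTeam = 28 ✓
HomeTeam=674: row 9 → AwayTeam = 22 ✓
HomeTeam=676: row 10 → AwayTeam = 34 ✓
The only HomeTeam value with inconsistent AwayTeam is HomeTeam=671.

671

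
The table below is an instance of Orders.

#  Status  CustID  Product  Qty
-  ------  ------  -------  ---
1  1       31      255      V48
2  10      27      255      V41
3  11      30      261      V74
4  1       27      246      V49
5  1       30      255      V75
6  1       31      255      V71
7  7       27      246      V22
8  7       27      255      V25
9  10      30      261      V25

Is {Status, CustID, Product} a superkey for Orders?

Rows 1 and 6 have the same {Status, CustID, Product} value (Status=1, CustID=31, Product=255) but are distinct tuples, so {Status, CustID, Product} does not determine every attribute — not a superkey.

No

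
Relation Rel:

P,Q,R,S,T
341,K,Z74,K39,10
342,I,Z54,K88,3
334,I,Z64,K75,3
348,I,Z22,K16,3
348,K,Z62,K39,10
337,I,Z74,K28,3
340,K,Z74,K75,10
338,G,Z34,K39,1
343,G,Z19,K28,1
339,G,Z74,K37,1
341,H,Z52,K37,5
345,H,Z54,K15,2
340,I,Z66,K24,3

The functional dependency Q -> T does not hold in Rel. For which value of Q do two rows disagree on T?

H

Q=K: 3 rows → T = 10, 10, 10 ✓
Q=I: 5 rows → T = 3, 3, 3, 3, 3 ✓
Q=G: 3 rows → T = 1, 1, 1 ✓
Q=H: 2 rows → T takes values {5, 2} — violation
The only Q value with inconsistent T is Q=H.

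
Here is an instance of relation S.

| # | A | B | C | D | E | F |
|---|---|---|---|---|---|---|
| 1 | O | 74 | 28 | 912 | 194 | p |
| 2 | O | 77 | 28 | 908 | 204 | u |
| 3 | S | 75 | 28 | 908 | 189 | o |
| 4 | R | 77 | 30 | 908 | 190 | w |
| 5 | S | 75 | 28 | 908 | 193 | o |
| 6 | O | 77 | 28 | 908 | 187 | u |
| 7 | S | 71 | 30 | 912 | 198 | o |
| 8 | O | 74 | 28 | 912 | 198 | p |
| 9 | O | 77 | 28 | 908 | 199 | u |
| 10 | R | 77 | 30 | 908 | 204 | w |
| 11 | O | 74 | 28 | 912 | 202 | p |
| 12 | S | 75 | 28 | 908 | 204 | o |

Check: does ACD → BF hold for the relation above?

(A=O, C=28, D=912): rows 1, 8, 11 → {B,F} = (74, p), (74, p), (74, p) ✓
(A=O, C=28, D=908): rows 2, 6, 9 → {B,F} = (77, u), (77, u), (77, u) ✓
(A=S, C=28, D=908): rows 3, 5, 12 → {B,F} = (75, o), (75, o), (75, o) ✓
(A=R, C=30, D=908): rows 4, 10 → {B,F} = (77, w), (77, w) ✓
(A=S, C=30, D=912): row 7 → {B,F} = (71, o) ✓
Every ACD value is associated with a single BF value, so ACD → BF holds.

Yes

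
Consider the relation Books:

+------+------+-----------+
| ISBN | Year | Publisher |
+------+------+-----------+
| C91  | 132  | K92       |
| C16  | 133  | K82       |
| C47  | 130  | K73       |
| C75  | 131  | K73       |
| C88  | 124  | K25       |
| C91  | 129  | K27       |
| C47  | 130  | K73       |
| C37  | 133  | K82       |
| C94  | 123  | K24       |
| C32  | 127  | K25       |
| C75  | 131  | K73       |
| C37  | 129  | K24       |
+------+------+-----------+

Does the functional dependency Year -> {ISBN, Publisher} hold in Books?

No

Year=132: 1 row → {ISBN,Publisher} = (C91, K92) ✓
Year=133: 2 rows → {ISBN,Publisher} takes values {(C16, K82), (C37, K82)} — violation
Year=130: 2 rows → {ISBN,Publisher} = (C47, K73), (C47, K73) ✓
Year=131: 2 rows → {ISBN,Publisher} = (C75, K73), (C75, K73) ✓
Year=124: 1 row → {ISBN,Publisher} = (C88, K25) ✓
Year=129: 2 rows → {ISBN,Publisher} takes values {(C91, K27), (C37, K24)} — violation
Year=123: 1 row → {ISBN,Publisher} = (C94, K24) ✓
Year=127: 1 row → {ISBN,Publisher} = (C32, K25) ✓
Two rows agree on Year but differ on {ISBN, Publisher}, so Year -> {ISBN, Publisher} does not hold.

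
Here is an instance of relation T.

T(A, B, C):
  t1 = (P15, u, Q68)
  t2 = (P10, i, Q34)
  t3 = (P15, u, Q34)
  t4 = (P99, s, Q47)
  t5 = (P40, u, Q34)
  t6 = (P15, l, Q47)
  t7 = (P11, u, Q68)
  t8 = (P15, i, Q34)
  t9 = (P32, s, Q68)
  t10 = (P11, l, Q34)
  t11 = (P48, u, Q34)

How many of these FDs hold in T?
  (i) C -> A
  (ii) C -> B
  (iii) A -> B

0

(i) C -> A: C=Q68: rows 1, 7, 9 → A takes values {P15, P11, P32} — violation; C=Q34: rows 2, 3, 5, 8, 10, 11 → A takes values {P10, P15, P40, P11, P48} — violation; C=Q47: rows 4, 6 → A takes values {P99, P15} — violation — fails.
(ii) C -> B: C=Q68: rows 1, 7, 9 → B takes values {u, s} — violation; C=Q34: rows 2, 3, 5, 8, 10, 11 → B takes values {i, u, l} — violation; C=Q47: rows 4, 6 → B takes values {s, l} — violation — fails.
(iii) A -> B: A=P15: rows 1, 3, 6, 8 → B takes values {u, l, i} — violation; A=P11: rows 7, 10 → B takes values {u, l} — violation — fails.
None of the 3 dependencies hold.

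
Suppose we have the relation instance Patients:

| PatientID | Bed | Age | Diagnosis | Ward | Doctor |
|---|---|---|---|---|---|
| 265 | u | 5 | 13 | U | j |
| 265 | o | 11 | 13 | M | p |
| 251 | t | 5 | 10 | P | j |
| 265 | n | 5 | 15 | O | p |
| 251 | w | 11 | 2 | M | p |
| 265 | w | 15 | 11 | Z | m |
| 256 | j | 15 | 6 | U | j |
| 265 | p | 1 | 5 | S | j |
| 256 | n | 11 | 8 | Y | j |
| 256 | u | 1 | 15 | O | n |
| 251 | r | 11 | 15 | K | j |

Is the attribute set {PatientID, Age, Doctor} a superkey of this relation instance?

Yes

All 11 rows have distinct {PatientID, Age, Doctor} values, so {PatientID, Age, Doctor} → (all attributes) holds and {PatientID, Age, Doctor} is a superkey.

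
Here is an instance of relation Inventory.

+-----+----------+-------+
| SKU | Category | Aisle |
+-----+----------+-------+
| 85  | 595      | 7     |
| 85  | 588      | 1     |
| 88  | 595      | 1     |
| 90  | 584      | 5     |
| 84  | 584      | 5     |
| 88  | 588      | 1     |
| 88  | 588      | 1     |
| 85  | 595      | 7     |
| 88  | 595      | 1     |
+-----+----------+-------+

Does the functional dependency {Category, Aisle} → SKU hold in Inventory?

(Category=595, Aisle=7): 2 rows → SKU = 85, 85 ✓
(Category=588, Aisle=1): 3 rows → SKU takes values {85, 88} — violation
(Category=595, Aisle=1): 2 rows → SKU = 88, 88 ✓
(Category=584, Aisle=5): 2 rows → SKU takes values {90, 84} — violation
Two rows agree on {Category, Aisle} but differ on SKU, so {Category, Aisle} → SKU does not hold.

No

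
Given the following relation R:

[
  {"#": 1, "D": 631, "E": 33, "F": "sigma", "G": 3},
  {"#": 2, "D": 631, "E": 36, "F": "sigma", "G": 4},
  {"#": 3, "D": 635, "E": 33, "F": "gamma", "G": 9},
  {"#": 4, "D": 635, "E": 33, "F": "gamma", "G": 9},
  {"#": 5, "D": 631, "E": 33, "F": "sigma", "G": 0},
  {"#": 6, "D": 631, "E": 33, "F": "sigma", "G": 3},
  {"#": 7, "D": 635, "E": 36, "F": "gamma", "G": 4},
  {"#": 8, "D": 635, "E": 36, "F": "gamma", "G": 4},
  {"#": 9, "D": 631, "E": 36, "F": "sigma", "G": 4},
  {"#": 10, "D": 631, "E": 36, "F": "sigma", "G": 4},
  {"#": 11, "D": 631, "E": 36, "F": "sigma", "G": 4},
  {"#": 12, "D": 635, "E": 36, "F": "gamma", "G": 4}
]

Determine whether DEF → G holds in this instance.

(D=631, E=33, F=sigma): rows 1, 5, 6 → G takes values {3, 0} — violation
(D=631, E=36, F=sigma): rows 2, 9, 10, 11 → G = 4, 4, 4, 4 ✓
(D=635, E=33, F=gamma): rows 3, 4 → G = 9, 9 ✓
(D=635, E=36, F=gamma): rows 7, 8, 12 → G = 4, 4, 4 ✓
Two rows agree on DEF but differ on G, so DEF → G does not hold.

No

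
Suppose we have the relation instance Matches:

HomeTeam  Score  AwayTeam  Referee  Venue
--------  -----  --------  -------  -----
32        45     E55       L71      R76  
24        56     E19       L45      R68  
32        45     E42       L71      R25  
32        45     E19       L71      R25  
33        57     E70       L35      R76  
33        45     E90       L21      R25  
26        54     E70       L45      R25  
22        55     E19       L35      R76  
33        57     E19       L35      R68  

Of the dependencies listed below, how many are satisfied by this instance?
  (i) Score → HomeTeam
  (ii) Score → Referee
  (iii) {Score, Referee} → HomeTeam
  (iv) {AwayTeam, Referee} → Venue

(i) Score → HomeTeam: Score=45: 4 rows → HomeTeam takes values {32, 33} — violation — fails.
(ii) Score → Referee: Score=45: 4 rows → Referee takes values {L71, L21} — violation — fails.
(iii) {Score, Referee} → HomeTeam: every LHS value maps to a single RHS value — holds.
(iv) {AwayTeam, Referee} → Venue: (AwayTeam=E19, Referee=L35): 2 rows → Venue takes values {R76, R68} — violation — fails.
1 of the 4 dependencies holds.

1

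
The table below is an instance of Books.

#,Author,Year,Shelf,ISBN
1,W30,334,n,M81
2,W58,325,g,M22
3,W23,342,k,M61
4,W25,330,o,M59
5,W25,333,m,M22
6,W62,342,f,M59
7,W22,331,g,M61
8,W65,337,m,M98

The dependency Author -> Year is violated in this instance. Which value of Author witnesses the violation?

Author=W30: row 1 → Year = 334 ✓
Author=W58: row 2 → Year = 325 ✓
Author=W23: row 3 → Year = 342 ✓
Author=W25: rows 4, 5 → Year takes values {330, 333} — violation
Author=W62: row 6 → Year = 342 ✓
Author=W22: row 7 → Year = 331 ✓
Author=W65: row 8 → Year = 337 ✓
The only Author value with inconsistent Year is Author=W25.

W25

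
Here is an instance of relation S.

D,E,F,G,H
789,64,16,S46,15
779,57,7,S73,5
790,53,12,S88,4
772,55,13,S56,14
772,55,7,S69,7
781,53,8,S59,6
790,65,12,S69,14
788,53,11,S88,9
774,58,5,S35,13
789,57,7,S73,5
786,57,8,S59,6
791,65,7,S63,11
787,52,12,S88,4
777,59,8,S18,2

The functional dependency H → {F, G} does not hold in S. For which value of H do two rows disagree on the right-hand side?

H=15: 1 row → {F,G} = (16, S46) ✓
H=5: 2 rows → {F,G} = (7, S73), (7, S73) ✓
H=4: 2 rows → {F,G} = (12, S88), (12, S88) ✓
H=14: 2 rows → {F,G} takes values {(13, S56), (12, S69)} — violation
H=7: 1 row → {F,G} = (7, S69) ✓
H=6: 2 rows → {F,G} = (8, S59), (8, S59) ✓
H=9: 1 row → {F,G} = (11, S88) ✓
H=13: 1 row → {F,G} = (5, S35) ✓
H=11: 1 row → {F,G} = (7, S63) ✓
H=2: 1 row → {F,G} = (8, S18) ✓
The only H value with inconsistent RHS is H=14.

14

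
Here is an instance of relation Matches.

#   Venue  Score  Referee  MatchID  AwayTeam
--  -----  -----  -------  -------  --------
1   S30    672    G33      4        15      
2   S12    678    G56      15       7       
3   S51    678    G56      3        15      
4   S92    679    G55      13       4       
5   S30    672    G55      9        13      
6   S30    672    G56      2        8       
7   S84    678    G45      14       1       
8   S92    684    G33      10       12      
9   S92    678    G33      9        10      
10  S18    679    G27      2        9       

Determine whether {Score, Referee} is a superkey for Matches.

No

Rows 2 and 3 have the same {Score, Referee} value (Score=678, Referee=G56) but are distinct tuples, so {Score, Referee} does not determine every attribute — not a superkey.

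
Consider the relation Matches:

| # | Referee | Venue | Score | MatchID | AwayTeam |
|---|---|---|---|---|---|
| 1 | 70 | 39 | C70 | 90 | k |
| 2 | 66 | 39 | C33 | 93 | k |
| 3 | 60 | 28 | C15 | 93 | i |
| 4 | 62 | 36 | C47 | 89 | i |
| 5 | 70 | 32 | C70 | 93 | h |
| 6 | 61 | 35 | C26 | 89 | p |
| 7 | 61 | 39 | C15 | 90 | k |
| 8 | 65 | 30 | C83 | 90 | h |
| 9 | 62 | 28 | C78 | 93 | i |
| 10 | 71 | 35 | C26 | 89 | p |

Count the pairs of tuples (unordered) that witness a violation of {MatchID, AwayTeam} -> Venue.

(MatchID=90, AwayTeam=k): all 2 rows agree on Venue — 0 pairs.
(MatchID=93, AwayTeam=i): all 2 rows agree on Venue — 0 pairs.
(MatchID=89, AwayTeam=p): all 2 rows agree on Venue — 0 pairs.

0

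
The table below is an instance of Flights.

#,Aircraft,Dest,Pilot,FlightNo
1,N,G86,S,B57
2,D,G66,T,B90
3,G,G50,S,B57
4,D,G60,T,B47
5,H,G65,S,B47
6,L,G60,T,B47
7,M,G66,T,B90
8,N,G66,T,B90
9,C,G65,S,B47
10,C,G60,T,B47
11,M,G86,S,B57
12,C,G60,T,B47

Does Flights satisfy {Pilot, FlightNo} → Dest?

(Pilot=S, FlightNo=B57): rows 1, 3, 11 → Dest takes values {G86, G50} — violation
(Pilot=T, FlightNo=B90): rows 2, 7, 8 → Dest = G66, G66, G66 ✓
(Pilot=T, FlightNo=B47): rows 4, 6, 10, 12 → Dest = G60, G60, G60, G60 ✓
(Pilot=S, FlightNo=B47): rows 5, 9 → Dest = G65, G65 ✓
Two rows agree on {Pilot, FlightNo} but differ on Dest, so {Pilot, FlightNo} → Dest does not hold.

No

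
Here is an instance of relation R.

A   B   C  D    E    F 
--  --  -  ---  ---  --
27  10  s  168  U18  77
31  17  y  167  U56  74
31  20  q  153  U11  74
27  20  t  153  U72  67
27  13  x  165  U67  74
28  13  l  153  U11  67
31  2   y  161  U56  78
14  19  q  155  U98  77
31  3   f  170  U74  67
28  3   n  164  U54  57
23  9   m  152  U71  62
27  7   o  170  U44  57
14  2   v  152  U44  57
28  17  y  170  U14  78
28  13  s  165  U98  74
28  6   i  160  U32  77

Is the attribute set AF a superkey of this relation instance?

Two distinct rows share (A=31, F=74), so AF does not determine every attribute — not a superkey.

No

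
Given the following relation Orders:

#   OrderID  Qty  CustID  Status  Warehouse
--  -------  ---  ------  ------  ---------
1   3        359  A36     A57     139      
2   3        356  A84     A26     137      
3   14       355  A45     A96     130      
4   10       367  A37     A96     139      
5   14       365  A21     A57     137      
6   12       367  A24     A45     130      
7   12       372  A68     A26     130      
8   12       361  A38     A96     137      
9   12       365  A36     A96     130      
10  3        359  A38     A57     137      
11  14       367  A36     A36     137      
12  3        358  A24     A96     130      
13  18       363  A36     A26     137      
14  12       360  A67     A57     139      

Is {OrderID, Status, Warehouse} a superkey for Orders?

All 14 rows have distinct {OrderID, Status, Warehouse} values, so {OrderID, Status, Warehouse} → (all attributes) holds and {OrderID, Status, Warehouse} is a superkey.

Yes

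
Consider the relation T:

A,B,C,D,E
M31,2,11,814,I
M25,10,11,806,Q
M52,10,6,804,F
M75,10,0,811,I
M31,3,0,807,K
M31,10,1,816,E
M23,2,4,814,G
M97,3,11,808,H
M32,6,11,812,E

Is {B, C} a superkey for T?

Yes

All 9 rows have distinct {B, C} values, so {B, C} → (all attributes) holds and {B, C} is a superkey.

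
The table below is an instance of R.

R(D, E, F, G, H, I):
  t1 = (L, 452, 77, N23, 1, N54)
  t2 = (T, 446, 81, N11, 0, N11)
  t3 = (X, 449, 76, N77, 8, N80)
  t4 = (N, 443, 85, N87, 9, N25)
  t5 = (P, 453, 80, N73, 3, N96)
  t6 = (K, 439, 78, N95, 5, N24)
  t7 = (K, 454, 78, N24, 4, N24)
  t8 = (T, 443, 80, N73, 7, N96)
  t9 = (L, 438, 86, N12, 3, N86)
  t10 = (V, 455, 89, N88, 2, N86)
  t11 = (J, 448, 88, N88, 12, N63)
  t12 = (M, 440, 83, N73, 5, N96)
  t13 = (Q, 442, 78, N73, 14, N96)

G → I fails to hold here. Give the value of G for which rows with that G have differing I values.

N88

G=N23: row 1 → I = N54 ✓
G=N11: row 2 → I = N11 ✓
G=N77: row 3 → I = N80 ✓
G=N87: row 4 → I = N25 ✓
G=N73: rows 5, 8, 12, 13 → I = N96, N96, N96, N96 ✓
G=N95: row 6 → I = N24 ✓
G=N24: row 7 → I = N24 ✓
G=N12: row 9 → I = N86 ✓
G=N88: rows 10, 11 → I takes values {N86, N63} — violation
The only G value with inconsistent I is G=N88.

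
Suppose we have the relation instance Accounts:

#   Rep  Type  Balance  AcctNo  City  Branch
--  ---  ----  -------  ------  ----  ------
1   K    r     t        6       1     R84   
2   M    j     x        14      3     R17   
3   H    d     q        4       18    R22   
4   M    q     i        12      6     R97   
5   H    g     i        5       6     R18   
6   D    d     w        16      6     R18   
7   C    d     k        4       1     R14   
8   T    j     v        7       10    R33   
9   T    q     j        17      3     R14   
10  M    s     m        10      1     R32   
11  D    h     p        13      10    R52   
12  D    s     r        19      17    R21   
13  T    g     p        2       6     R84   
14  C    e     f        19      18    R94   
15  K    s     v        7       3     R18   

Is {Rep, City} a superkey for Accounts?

Yes

All 15 rows have distinct {Rep, City} values, so {Rep, City} → (all attributes) holds and {Rep, City} is a superkey.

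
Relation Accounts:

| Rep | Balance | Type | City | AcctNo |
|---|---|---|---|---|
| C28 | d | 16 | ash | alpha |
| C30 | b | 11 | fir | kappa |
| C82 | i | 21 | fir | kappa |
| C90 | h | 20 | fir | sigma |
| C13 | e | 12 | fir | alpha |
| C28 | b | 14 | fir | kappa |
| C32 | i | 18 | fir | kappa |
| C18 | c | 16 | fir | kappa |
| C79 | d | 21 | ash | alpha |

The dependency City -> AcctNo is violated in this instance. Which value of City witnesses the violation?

City=ash: 2 rows → AcctNo = alpha, alpha ✓
City=fir: 7 rows → AcctNo takes values {kappa, sigma, alpha} — violation
The only City value with inconsistent AcctNo is City=fir.

fir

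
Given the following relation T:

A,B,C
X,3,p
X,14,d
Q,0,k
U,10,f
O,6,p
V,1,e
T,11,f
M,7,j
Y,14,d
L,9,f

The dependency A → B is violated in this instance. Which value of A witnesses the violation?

A=X: 2 rows → B takes values {3, 14} — violation
A=Q: 1 row → B = 0 ✓
A=U: 1 row → B = 10 ✓
A=O: 1 row → B = 6 ✓
A=V: 1 row → B = 1 ✓
A=T: 1 row → B = 11 ✓
A=M: 1 row → B = 7 ✓
A=Y: 1 row → B = 14 ✓
A=L: 1 row → B = 9 ✓
The only A value with inconsistent B is A=X.

X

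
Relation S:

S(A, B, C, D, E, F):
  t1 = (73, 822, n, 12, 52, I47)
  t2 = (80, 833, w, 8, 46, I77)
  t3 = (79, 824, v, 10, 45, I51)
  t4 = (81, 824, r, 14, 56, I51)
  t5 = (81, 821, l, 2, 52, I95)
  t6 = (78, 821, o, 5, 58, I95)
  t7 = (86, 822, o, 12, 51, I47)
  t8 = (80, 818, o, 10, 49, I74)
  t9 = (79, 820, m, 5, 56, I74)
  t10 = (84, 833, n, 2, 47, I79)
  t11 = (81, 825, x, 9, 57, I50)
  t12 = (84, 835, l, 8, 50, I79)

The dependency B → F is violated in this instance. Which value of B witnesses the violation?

833

B=822: rows 1, 7 → F = I47, I47 ✓
B=833: rows 2, 10 → F takes values {I77, I79} — violation
B=824: rows 3, 4 → F = I51, I51 ✓
B=821: rows 5, 6 → F = I95, I95 ✓
B=818: row 8 → F = I74 ✓
B=820: row 9 → F = I74 ✓
B=825: row 11 → F = I50 ✓
B=835: row 12 → F = I79 ✓
The only B value with inconsistent F is B=833.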